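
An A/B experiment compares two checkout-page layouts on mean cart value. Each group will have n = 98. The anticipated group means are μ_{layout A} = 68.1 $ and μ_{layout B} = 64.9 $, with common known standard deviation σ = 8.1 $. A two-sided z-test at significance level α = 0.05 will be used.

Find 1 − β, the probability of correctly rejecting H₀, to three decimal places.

Standardized effect: d = |μ_{layout A} − μ_{layout B}| / σ = |68.1 − 64.9| / 8.1 = 0.3951
Noncentrality parameter: δ = d·√(n/2) = 0.3951 × √(98/2) = 2.7654
Two-sided α = 0.05 → critical value z_{0.025} = 1.960.
Power = Φ(δ − 1.960) + Φ(−δ − 1.960) = Φ(0.805) + Φ(-4.725) = 0.7897 + 0.0000 = 0.7897.

Power ≈ 0.790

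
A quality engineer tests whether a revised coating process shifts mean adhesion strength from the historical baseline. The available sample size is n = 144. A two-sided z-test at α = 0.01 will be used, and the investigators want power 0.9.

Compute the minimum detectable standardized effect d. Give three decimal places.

d ≈ 0.321

Required noncentrality: δ = z_{0.005} + z_{0.10} = 2.576 + 1.282 = 3.857.
(Lower-tail contribution to power is negligible for δ > 0.)
δ = d·√n ⇒ d = δ/√n = 3.857/√144 = 0.3214.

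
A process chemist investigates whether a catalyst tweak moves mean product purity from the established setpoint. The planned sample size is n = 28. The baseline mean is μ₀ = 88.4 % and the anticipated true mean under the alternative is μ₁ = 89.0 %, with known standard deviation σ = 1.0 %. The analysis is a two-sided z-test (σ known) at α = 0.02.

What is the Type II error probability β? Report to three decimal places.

Standardized effect: d = |μ₁ − μ₀| / σ = |89.0 − 88.4| / 1.0 = 0.6000
Noncentrality parameter: λ = d·√n = 0.6000 × √28 = 3.1749
Two-sided α = 0.02 → critical value z_{0.01} = 2.326.
Power = Φ(λ − 2.326) + Φ(−λ − 2.326) = Φ(0.849) + Φ(-5.501) = 0.8019 + 0.0000 = 0.8019.
Type II error: β = 1 − power = 1 − 0.8019 = 0.1981.

β ≈ 0.198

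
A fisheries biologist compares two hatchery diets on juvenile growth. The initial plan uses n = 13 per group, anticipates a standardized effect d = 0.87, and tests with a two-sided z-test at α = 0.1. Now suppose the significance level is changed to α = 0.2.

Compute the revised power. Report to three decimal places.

δ = d·√(n/2) = 0.87 × √(13/2) = 2.2181 (unchanged). New critical value: z_{0.1} = 1.282.
Revised power = Φ(δ − 1.282) + Φ(−δ − 1.282) = Φ(0.937) + Φ(-3.500) = 0.8255 + 0.0002 = 0.8257.

Power ≈ 0.826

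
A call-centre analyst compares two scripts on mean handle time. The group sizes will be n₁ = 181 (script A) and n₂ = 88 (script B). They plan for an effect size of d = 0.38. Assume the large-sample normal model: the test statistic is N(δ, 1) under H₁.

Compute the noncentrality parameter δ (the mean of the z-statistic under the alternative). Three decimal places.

The noncentrality parameter scales effect size by the design's sample-size factor: δ = d / √(1/n₁ + 1/n₂) = 0.38 / √(1/181 + 1/88) = 2.9241

δ ≈ 2.924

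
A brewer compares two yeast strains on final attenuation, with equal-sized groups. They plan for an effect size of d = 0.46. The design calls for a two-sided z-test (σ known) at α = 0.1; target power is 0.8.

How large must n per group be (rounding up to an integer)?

Set Φ(δ − 1.645) = 0.8; then δ − 1.645 = Φ⁻¹(0.8) = 0.842, giving δ = 2.486.
(For δ > 0 the lower-tail rejection region contributes negligibly to power, so the one-term inversion is standard.)
δ = d·√(n/2) ⇒ n = 2(δ/d)² = 2 × (2.486 / 0.46)² = 58.44.
Round up to the next whole unit.

n = 59 per group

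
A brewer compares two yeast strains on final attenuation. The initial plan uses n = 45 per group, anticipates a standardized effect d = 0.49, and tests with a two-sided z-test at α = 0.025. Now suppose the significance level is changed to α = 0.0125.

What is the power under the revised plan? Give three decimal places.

δ = d·√(n/2) = 0.49 × √(45/2) = 2.3243 (unchanged). New critical value: z_{0.0063} = 2.498.
Revised power = Φ(δ − 2.498) + Φ(−δ − 2.498) = Φ(-0.173) + Φ(-4.822) = 0.4312 + 0.0000 = 0.4312.

Power ≈ 0.431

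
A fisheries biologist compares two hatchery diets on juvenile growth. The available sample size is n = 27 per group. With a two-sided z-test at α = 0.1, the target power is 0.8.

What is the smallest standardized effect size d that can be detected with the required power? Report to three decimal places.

d ≈ 0.677

Need Φ(δ − 1.645) = 0.8, so δ = 1.645 + 0.842 = 2.486.
(Lower-tail contribution to power is negligible for δ > 0.)
δ = d·√(n/2) ⇒ d = δ/√(n/2) = 2.486/√(27/2) = 0.6767.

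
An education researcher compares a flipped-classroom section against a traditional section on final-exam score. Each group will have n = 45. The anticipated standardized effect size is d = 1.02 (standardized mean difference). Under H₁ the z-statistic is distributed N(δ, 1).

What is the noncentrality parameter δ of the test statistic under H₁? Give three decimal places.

The noncentrality parameter scales effect size by the design's sample-size factor: δ = d·√(n/2) = 1.02 × √(45/2) = 4.8383

δ ≈ 4.838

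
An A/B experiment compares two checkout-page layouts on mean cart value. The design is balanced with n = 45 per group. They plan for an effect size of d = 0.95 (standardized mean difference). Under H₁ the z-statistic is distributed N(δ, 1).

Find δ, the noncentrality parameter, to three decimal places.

δ ≈ 4.506

The noncentrality parameter scales effect size by the design's sample-size factor: δ = d·√(n/2) = 0.95 × √(45/2) = 4.5062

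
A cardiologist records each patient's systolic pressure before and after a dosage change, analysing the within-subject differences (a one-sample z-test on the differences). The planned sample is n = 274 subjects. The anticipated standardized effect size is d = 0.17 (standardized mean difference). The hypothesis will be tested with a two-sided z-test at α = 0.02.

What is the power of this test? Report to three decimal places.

Power ≈ 0.687

Noncentrality parameter: δ = d·√n = 0.17 × √274 = 2.8140
Two-sided α = 0.02 → critical value z_{0.01} = 2.326.
Power = Φ(δ − 2.326) + Φ(−δ − 2.326) = Φ(0.488) + Φ(-5.140) = 0.6871 + 0.0000 = 0.6871.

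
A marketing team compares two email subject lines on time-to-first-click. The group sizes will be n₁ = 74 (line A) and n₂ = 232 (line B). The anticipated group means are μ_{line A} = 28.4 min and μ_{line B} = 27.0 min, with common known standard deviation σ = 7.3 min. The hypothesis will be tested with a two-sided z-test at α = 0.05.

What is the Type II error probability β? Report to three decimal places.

Standardized effect: d = |μ_{line A} − μ_{line B}| / σ = |28.4 − 27.0| / 7.3 = 0.1918
Noncentrality parameter: δ = d / √(1/n₁ + 1/n₂) = 0.1918 / √(1/74 + 1/232) = 1.4365
Two-sided α = 0.05 → critical value z_{0.025} = 1.960.
Power = Φ(δ − 1.960) + Φ(−δ − 1.960) = Φ(-0.523) + Φ(-3.396) = 0.3003 + 0.0003 = 0.3007.
Type II error: β = 1 − power = 1 − 0.3007 = 0.6993.

β ≈ 0.699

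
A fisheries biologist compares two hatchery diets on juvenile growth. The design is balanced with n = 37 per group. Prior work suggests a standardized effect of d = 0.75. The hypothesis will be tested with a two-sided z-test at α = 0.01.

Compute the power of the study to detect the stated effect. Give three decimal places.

Power ≈ 0.742

Noncentrality parameter: δ = d·√(n/2) = 0.75 × √(37/2) = 3.2259
Two-sided α = 0.01 → critical value z_{0.005} = 2.576.
Power = Φ(δ − 2.576) + Φ(−δ − 2.576) = Φ(0.650) + Φ(-5.802) = 0.7422 + 0.0000 = 0.7422.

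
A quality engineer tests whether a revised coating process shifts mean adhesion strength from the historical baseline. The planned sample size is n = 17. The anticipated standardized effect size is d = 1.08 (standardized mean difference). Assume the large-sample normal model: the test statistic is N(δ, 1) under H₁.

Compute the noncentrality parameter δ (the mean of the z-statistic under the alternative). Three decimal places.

δ = d·√n = 1.08 × √17 = 4.4530

δ ≈ 4.453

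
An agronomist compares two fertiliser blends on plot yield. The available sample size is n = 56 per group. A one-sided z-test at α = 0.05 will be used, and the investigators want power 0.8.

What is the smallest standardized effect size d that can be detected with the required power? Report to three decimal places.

d ≈ 0.470

Need Φ(δ − 1.645) = 0.8, so δ = 1.645 + 0.842 = 2.486.
δ = d·√(n/2) ⇒ d = δ/√(n/2) = 2.486/√(56/2) = 0.4699.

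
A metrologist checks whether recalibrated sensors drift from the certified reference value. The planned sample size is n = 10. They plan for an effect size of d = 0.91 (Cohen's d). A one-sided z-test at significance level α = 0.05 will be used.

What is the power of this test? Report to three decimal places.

Power ≈ 0.891

Noncentrality parameter: δ = d·√n = 0.91 × √10 = 2.8777
One-sided α = 0.05 → critical value z_{0.05} = 1.645.
Power = Φ(δ − 1.645) = Φ(1.233) = 0.8912.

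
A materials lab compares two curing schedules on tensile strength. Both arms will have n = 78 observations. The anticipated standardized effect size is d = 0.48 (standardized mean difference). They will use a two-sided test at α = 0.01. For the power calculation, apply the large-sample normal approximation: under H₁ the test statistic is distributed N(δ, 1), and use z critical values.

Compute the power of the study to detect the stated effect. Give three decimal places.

Noncentrality parameter: δ = d·√(n/2) = 0.48 × √(78/2) = 2.9976
Two-sided α = 0.01 → critical value z_{0.005} = 2.576.
Power = Φ(δ − 2.576) + Φ(−δ − 2.576) = Φ(0.422) + Φ(-5.573) = 0.6634 + 0.0000 = 0.6634.

Power ≈ 0.663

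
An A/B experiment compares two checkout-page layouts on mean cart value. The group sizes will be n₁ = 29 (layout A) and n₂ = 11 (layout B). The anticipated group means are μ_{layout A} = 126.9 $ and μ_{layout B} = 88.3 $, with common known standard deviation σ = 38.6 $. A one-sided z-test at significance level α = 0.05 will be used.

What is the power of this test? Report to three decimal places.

Standardized effect: d = |μ_{layout A} − μ_{layout B}| / σ = |126.9 − 88.3| / 38.6 = 1.0000
Noncentrality parameter: δ = d / √(1/n₁ + 1/n₂) = 1.0000 / √(1/29 + 1/11) = 2.8240
One-sided α = 0.05 → critical value z_{0.05} = 1.645.
Power = Φ(δ − 1.645) = Φ(1.179) = 0.8808.

Power ≈ 0.881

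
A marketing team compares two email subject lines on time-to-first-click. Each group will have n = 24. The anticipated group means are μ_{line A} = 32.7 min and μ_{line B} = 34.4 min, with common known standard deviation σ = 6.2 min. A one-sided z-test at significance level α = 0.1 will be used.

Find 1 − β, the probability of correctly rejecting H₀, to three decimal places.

Power ≈ 0.370

Standardized effect: d = |μ_{line A} − μ_{line B}| / σ = |32.7 − 34.4| / 6.2 = 0.2742
Noncentrality parameter: δ = d·√(n/2) = 0.2742 × √(24/2) = 0.9498
Critical value for a one-sided test at α = 0.1: z_α = 1.282.
Power = P(Z > 1.282 − δ) = Φ(-0.332) = 0.3701.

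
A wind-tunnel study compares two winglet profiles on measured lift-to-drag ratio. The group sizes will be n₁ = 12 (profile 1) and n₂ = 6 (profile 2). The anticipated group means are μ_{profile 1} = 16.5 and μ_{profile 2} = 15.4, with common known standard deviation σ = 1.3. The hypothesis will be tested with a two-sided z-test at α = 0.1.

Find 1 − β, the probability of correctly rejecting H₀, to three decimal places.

Standardized effect: d = |μ_{profile 1} − μ_{profile 2}| / σ = |16.5 − 15.4| / 1.3 = 0.8462
Noncentrality parameter: δ = d / √(1/n₁ + 1/n₂) = 0.8462 / √(1/12 + 1/6) = 1.6923
Two-sided α = 0.1 → critical value z_{0.05} = 1.645.
Power = Φ(δ − 1.645) + Φ(−δ − 1.645) = Φ(0.047) + Φ(-3.337) = 0.5189 + 0.0004 = 0.5193.

Power ≈ 0.519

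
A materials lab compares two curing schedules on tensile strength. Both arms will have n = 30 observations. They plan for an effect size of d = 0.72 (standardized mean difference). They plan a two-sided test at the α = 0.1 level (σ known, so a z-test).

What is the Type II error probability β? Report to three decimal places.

β ≈ 0.126

Noncentrality parameter: δ = d·√(n/2) = 0.72 × √(30/2) = 2.7885
Two-sided α = 0.1 → critical value z_{0.05} = 1.645.
Power = Φ(δ − 1.645) + Φ(−δ − 1.645) = Φ(1.144) + Φ(-4.433) = 0.8736 + 0.0000 = 0.8736.
Type II error: β = 1 − power = 1 − 0.8736 = 0.1264.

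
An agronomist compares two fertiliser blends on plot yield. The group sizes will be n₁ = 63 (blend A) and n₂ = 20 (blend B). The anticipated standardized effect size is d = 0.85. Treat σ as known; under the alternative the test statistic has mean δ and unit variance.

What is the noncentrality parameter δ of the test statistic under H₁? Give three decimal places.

δ ≈ 3.312

δ = d / √(1/n₁ + 1/n₂) = 0.85 / √(1/63 + 1/20) = 3.3118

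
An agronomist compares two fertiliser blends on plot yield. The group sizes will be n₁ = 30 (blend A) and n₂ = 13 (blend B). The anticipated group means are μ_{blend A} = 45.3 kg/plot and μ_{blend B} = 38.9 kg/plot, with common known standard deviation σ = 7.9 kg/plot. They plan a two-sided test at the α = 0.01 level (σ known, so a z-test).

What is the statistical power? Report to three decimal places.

Standardized effect: d = |μ_{blend A} − μ_{blend B}| / σ = |45.3 − 38.9| / 7.9 = 0.8101
Noncentrality parameter: δ = d / √(1/n₁ + 1/n₂) = 0.8101 / √(1/30 + 1/13) = 2.4398
Critical value for a two-sided test at α = 0.01: z_{α/2} = 2.576.
Power = Φ(δ − 2.576) + Φ(−δ − 2.576) = Φ(-0.136) + Φ(-5.016) = 0.4459 + 0.0000 = 0.4459.

Power ≈ 0.446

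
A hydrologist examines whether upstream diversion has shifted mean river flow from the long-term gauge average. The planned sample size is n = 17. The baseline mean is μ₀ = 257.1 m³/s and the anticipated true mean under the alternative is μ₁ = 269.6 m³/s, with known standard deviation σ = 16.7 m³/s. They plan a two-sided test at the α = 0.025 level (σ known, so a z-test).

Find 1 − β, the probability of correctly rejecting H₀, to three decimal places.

Standardized effect: d = |μ₁ − μ₀| / σ = |269.6 − 257.1| / 16.7 = 0.7485
Noncentrality parameter: δ = d·√n = 0.7485 × √17 = 3.0862
Critical value for a two-sided test at α = 0.025: z_{α/2} = 2.241.
Power = Φ(δ − 2.241) + Φ(−δ − 2.241) = Φ(0.845) + Φ(-5.328) = 0.8009 + 0.0000 = 0.8009.

Power ≈ 0.801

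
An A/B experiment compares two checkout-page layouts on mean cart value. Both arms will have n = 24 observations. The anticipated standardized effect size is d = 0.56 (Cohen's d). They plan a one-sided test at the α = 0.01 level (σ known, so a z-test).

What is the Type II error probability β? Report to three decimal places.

Noncentrality parameter: δ = d·√(n/2) = 0.56 × √(24/2) = 1.9399
Critical value for a one-sided test at α = 0.01: z_α = 2.326.
Power = P(Z > 2.326 − δ) = Φ(-0.386) = 0.3496.
Type II error: β = 1 − power = 1 − 0.3496 = 0.6504.

β ≈ 0.650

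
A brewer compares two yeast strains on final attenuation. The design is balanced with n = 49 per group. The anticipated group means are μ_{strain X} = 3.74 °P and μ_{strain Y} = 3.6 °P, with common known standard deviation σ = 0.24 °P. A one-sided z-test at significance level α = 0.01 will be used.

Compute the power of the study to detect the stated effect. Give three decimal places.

Power ≈ 0.713

Standardized effect: d = |μ_{strain X} − μ_{strain Y}| / σ = |3.74 − 3.6| / 0.24 = 0.5833
Noncentrality parameter: λ = d·√(n/2) = 0.5833 × √(49/2) = 2.8874
Critical value for a one-sided test at α = 0.01: z_α = 2.326.
Power = P(Z > 2.326 − λ) = Φ(0.561) = 0.7126.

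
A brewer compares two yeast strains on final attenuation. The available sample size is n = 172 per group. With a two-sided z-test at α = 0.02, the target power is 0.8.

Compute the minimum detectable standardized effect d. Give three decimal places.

Required noncentrality: δ = z_{0.01} + z_{0.20} = 2.326 + 0.842 = 3.168.
(The second rejection-region term Φ(−δ − z_{α/2}) is negligible and dropped.)
δ = d·√(n/2) ⇒ d = δ/√(n/2) = 3.168/√(172/2) = 0.3416.

d ≈ 0.342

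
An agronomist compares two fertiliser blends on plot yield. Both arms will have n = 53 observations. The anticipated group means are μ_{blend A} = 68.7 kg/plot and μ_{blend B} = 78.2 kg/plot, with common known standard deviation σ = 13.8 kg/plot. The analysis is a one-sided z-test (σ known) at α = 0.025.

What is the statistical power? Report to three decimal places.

Power ≈ 0.943

Standardized effect: d = |μ_{blend A} − μ_{blend B}| / σ = |68.7 − 78.2| / 13.8 = 0.6884
Noncentrality parameter: δ = d·√(n/2) = 0.6884 × √(53/2) = 3.5438
Critical value for a one-sided test at α = 0.025: z_α = 1.960.
Power = P(Z > 1.960 − δ) = Φ(1.584) = 0.9434.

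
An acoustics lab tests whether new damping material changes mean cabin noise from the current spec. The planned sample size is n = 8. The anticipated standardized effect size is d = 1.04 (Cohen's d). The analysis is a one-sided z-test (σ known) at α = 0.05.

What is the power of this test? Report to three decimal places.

Power ≈ 0.903

Noncentrality parameter: δ = d·√n = 1.04 × √8 = 2.9416
Critical value for a one-sided test at α = 0.05: z_α = 1.645.
Power = P(Z > 1.645 − δ) = Φ(1.297) = 0.9026.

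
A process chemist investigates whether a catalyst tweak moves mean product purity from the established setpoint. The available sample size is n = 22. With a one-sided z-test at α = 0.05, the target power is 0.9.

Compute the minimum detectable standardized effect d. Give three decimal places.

Need Φ(δ − 1.645) = 0.9, so δ = 1.645 + 1.282 = 2.926.
δ = d·√n ⇒ d = δ/√n = 2.926/√22 = 0.6239.

d ≈ 0.624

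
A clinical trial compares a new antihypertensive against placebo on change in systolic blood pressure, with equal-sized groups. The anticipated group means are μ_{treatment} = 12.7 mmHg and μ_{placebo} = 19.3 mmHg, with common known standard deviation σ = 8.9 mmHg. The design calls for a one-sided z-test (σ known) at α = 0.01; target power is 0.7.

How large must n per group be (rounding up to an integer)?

n = 30 per group

Standardized effect: d = |μ_{treatment} − μ_{placebo}| / σ = |12.7 − 19.3| / 8.9 = 0.7416
Set Φ(δ − 2.326) = 0.7; then δ − 2.326 = Φ⁻¹(0.7) = 0.524, giving δ = 2.851.
δ = d·√(n/2) ⇒ n = 2(δ/d)² = 2 × (2.851 / 0.7416)² = 29.56.
Rounding up, n = 30 per group.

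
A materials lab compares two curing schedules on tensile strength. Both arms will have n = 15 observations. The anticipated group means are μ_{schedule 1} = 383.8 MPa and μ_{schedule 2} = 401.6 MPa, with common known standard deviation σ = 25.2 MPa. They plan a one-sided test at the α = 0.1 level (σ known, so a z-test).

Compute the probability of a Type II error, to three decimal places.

Standardized effect: d = |μ_{schedule 1} − μ_{schedule 2}| / σ = |383.8 − 401.6| / 25.2 = 0.7063
Noncentrality parameter: δ = d·√(n/2) = 0.7063 × √(15/2) = 1.9344
One-sided α = 0.1 → critical value z_{0.1} = 1.282.
Power = P(Z > 1.282 − δ) = Φ(0.653) = 0.7431.
Type II error: β = 1 − power = 1 − 0.7431 = 0.2569.

β ≈ 0.257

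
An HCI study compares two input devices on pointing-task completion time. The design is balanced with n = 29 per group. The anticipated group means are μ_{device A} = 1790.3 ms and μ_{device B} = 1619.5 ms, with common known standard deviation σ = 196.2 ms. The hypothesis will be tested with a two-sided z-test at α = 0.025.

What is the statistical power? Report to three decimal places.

Standardized effect: d = |μ_{device A} − μ_{device B}| / σ = |1790.3 − 1619.5| / 196.2 = 0.8705
Noncentrality parameter: λ = d·√(n/2) = 0.8705 × √(29/2) = 3.3149
Critical value for a two-sided test at α = 0.025: z_{α/2} = 2.241.
Power = Φ(λ − 2.241) + Φ(−λ − 2.241) = Φ(1.074) + Φ(-5.556) = 0.8585 + 0.0000 = 0.8585.

Power ≈ 0.858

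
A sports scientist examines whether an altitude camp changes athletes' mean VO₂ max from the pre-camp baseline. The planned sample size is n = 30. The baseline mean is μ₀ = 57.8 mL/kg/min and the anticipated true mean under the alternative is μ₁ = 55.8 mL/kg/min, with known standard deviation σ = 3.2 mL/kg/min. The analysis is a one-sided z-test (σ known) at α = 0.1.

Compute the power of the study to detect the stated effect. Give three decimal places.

Standardized effect: d = |μ₁ − μ₀| / σ = |55.8 − 57.8| / 3.2 = 0.6250
Noncentrality parameter: δ = d·√n = 0.6250 × √30 = 3.4233
Critical value for a one-sided test at α = 0.1: z_α = 1.282.
Power = Φ(δ − 1.282) = Φ(2.142) = 0.9839.

Power ≈ 0.984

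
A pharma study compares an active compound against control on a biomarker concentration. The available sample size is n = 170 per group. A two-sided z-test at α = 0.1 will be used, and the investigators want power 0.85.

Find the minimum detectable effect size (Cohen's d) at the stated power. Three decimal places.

Required noncentrality: δ = z_{0.05} + z_{0.15} = 1.645 + 1.036 = 2.681.
(Lower-tail contribution to power is negligible for δ > 0.)
δ = d·√(n/2) ⇒ d = δ/√(n/2) = 2.681/√(170/2) = 0.2908.

d ≈ 0.291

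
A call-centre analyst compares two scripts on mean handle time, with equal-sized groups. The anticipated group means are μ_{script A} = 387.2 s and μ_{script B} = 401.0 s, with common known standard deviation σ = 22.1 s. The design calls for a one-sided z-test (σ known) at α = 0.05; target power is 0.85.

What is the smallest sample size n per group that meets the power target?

n = 37 per group

Standardized effect: d = |μ_{script A} − μ_{script B}| / σ = |387.2 − 401.0| / 22.1 = 0.6244
For power 0.85 need Φ(δ − z_{0.05}) = 0.85, so δ = z_{0.05} + z_{0.15} = 1.645 + 1.036 = 2.681.
δ = d·√(n/2) ⇒ n = 2(δ/d)² = 2 × (2.681 / 0.6244)² = 36.88.
Round up to the next whole unit.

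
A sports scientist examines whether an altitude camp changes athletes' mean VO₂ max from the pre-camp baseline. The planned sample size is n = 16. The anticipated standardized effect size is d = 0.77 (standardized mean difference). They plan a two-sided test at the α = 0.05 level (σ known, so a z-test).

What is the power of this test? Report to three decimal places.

Noncentrality parameter: δ = d·√n = 0.77 × √16 = 3.0800
Critical value for a two-sided test at α = 0.05: z_{α/2} = 1.960.
Power = Φ(δ − 1.960) + Φ(−δ − 1.960) = Φ(1.120) + Φ(-5.040) = 0.8687 + 0.0000 = 0.8687.

Power ≈ 0.869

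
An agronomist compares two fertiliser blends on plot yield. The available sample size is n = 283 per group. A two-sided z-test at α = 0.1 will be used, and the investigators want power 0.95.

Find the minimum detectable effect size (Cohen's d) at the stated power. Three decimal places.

d ≈ 0.277

Need Φ(δ − 1.645) = 0.95, so δ = 1.645 + 1.645 = 3.290.
(Lower-tail contribution to power is negligible for δ > 0.)
δ = d·√(n/2) ⇒ d = δ/√(n/2) = 3.290/√(283/2) = 0.2766.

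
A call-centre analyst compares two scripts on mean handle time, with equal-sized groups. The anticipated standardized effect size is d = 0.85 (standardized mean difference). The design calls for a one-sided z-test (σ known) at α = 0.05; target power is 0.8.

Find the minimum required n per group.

n = 18 per group

Set Φ(δ − 1.645) = 0.8; then δ − 1.645 = Φ⁻¹(0.8) = 0.842, giving δ = 2.486.
δ = d·√(n/2) ⇒ n = 2(δ/d)² = 2 × (2.486 / 0.85)² = 17.11.
Round up to the next whole unit.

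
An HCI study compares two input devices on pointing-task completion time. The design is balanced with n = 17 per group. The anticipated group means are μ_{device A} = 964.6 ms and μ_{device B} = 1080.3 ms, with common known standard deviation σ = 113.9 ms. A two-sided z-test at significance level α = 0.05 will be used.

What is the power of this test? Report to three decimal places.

Power ≈ 0.842

Standardized effect: d = |μ_{device A} − μ_{device B}| / σ = |964.6 − 1080.3| / 113.9 = 1.0158
Noncentrality parameter: δ = d·√(n/2) = 1.0158 × √(17/2) = 2.9616
Critical value for a two-sided test at α = 0.05: z_{α/2} = 1.960.
Power = Φ(δ − 1.960) + Φ(−δ − 1.960) = Φ(1.002) + Φ(-4.922) = 0.8417 + 0.0000 = 0.8417.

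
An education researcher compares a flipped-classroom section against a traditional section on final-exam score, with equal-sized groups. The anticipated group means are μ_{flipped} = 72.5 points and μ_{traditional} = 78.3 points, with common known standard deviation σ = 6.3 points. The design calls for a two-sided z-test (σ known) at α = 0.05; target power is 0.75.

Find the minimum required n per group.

Standardized effect: d = |μ_{flipped} − μ_{traditional}| / σ = |72.5 − 78.3| / 6.3 = 0.9206
Set Φ(δ − 1.960) = 0.75; then δ − 1.960 = Φ⁻¹(0.75) = 0.674, giving δ = 2.634.
(Ignoring the negligible lower-tail rejection probability gives the usual closed-form inversion.)
δ = d·√(n/2) ⇒ n = 2(δ/d)² = 2 × (2.634 / 0.9206)² = 16.38.
Rounding up, n = 17 per group.

n = 17 per group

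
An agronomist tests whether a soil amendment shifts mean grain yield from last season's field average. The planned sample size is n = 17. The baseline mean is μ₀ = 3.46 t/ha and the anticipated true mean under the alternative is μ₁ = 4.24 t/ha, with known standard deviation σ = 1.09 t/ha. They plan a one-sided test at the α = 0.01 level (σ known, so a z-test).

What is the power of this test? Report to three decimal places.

Power ≈ 0.734

Standardized effect: d = |μ₁ − μ₀| / σ = |4.24 − 3.46| / 1.09 = 0.7156
Noncentrality parameter: δ = d·√n = 0.7156 × √17 = 2.9505
One-sided α = 0.01 → critical value z_{0.01} = 2.326.
Power = Φ(δ − 2.326) = Φ(0.624) = 0.7337.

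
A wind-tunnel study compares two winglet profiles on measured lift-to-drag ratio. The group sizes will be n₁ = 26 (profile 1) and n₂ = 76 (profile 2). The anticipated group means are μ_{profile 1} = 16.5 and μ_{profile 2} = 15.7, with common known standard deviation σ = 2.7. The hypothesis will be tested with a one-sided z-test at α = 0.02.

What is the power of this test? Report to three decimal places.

Standardized effect: d = |μ_{profile 1} − μ_{profile 2}| / σ = |16.5 − 15.7| / 2.7 = 0.2963
Noncentrality parameter: δ = d / √(1/n₁ + 1/n₂) = 0.2963 / √(1/26 + 1/76) = 1.3041
One-sided α = 0.02 → critical value z_{0.02} = 2.054.
Power = Φ(δ − 2.054) = Φ(-0.750) = 0.2267.

Power ≈ 0.227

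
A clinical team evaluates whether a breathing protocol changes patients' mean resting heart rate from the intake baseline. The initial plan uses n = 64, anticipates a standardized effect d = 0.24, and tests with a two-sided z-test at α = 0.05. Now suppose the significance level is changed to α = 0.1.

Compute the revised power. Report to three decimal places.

Power ≈ 0.609

δ = d·√n = 0.24 × √64 = 1.9200 (unchanged). New critical value: z_{0.05} = 1.645.
Revised power = Φ(δ − 1.645) + Φ(−δ − 1.645) = Φ(0.275) + Φ(-3.565) = 0.6084 + 0.0002 = 0.6086.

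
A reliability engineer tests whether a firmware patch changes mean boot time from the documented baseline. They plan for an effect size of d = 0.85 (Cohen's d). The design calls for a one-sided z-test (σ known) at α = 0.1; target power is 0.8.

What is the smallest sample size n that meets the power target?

Set Φ(δ − 1.282) = 0.8; then δ − 1.282 = Φ⁻¹(0.8) = 0.842, giving δ = 2.123.
δ = d·√n ⇒ n = (δ/d)² = (2.123 / 0.85)² = 6.24.
Round up to the next whole unit.

n = 7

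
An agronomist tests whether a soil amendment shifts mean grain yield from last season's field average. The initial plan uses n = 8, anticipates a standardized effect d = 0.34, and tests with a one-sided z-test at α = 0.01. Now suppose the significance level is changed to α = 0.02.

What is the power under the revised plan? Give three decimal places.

δ = d·√n = 0.34 × √8 = 0.9617 (unchanged). New critical value: z_{0.02} = 2.054.
Revised power = P(Z > 2.054 − δ) = Φ(-1.092) = 0.1374.

Power ≈ 0.137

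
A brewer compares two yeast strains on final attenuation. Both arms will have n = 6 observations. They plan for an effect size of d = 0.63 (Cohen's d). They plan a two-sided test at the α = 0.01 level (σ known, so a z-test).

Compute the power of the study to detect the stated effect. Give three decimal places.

Noncentrality parameter: δ = d·√(n/2) = 0.63 × √(6/2) = 1.0912
Critical value for a two-sided test at α = 0.01: z_{α/2} = 2.576.
Power = Φ(δ − 2.576) + Φ(−δ − 2.576) = Φ(-1.485) + Φ(-3.667) = 0.0688 + 0.0001 = 0.0689.

Power ≈ 0.069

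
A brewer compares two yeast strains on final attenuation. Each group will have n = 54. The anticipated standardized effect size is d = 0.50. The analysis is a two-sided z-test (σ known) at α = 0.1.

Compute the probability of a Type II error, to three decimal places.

β ≈ 0.170

Noncentrality parameter: δ = d·√(n/2) = 0.50 × √(54/2) = 2.5981
Critical value for a two-sided test at α = 0.1: z_{α/2} = 1.645.
Power = Φ(δ − 1.645) + Φ(−δ − 1.645) = Φ(0.953) + Φ(-4.243) = 0.8298 + 0.0000 = 0.8298.
Type II error: β = 1 − power = 1 − 0.8298 = 0.1702.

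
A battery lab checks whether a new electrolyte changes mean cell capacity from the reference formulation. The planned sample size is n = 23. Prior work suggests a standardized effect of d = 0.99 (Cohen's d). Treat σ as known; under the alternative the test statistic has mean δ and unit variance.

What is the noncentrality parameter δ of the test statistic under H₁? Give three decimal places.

The noncentrality parameter scales effect size by the design's sample-size factor: δ = d·√n = 0.99 × √23 = 4.7479

δ ≈ 4.748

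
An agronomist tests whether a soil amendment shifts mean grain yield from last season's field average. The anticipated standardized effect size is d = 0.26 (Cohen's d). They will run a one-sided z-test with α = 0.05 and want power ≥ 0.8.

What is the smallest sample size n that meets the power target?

n = 92

For power 0.8 need Φ(δ − z_{0.05}) = 0.8, so δ = z_{0.05} + z_{0.20} = 1.645 + 0.842 = 2.486.
δ = d·√n ⇒ n = (δ/d)² = (2.486 / 0.26)² = 91.46.
Round up to the next whole unit.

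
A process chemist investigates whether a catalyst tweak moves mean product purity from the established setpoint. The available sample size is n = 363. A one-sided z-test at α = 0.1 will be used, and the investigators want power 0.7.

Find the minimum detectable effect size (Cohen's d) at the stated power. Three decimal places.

Need Φ(δ − 1.282) = 0.7, so δ = 1.282 + 0.524 = 1.806.
δ = d·√n ⇒ d = δ/√n = 1.806/√363 = 0.0948.

d ≈ 0.095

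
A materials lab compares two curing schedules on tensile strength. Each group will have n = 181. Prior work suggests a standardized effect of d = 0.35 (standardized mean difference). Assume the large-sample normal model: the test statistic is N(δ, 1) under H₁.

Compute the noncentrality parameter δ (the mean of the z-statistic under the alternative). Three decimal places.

δ ≈ 3.330

The noncentrality parameter scales effect size by the design's sample-size factor: δ = d·√(n/2) = 0.35 × √(181/2) = 3.3296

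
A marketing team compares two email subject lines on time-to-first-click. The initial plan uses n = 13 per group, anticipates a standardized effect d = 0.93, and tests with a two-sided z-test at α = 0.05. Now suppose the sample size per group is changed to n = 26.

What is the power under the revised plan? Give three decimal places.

Power ≈ 0.918

With n = 26 per group: δ = d·√(n/2) = 0.93 × √(26/2) = 3.3532. Critical value z_{0.025} = 1.960.
Revised power = Φ(δ − 1.960) + Φ(−δ − 1.960) = Φ(1.393) + Φ(-5.313) = 0.9182 + 0.0000 = 0.9182.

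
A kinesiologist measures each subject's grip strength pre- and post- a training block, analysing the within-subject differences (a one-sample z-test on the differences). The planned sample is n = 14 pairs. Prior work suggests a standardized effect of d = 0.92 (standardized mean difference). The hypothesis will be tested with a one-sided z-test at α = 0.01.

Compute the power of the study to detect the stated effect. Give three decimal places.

Power ≈ 0.868

Noncentrality parameter: δ = d·√n = 0.92 × √14 = 3.4423
Critical value for a one-sided test at α = 0.01: z_α = 2.326.
Power = P(Z > 2.326 − δ) = Φ(1.116) = 0.8678.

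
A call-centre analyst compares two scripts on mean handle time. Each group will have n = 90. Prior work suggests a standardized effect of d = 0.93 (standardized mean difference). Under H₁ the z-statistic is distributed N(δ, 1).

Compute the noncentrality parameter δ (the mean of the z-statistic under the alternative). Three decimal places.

δ ≈ 6.239

The noncentrality parameter scales effect size by the design's sample-size factor: δ = d·√(n/2) = 0.93 × √(90/2) = 6.2386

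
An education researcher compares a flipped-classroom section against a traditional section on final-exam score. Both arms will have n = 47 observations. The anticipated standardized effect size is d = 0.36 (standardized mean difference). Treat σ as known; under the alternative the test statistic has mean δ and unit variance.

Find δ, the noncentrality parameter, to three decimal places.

δ ≈ 1.745

δ = d·√(n/2) = 0.36 × √(47/2) = 1.7452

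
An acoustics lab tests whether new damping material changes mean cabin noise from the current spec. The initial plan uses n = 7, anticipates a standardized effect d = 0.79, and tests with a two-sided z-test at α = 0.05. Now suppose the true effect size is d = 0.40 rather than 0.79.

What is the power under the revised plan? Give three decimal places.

Power ≈ 0.185

With d = 0.40: δ = d·√n = 0.40 × √7 = 1.0583. Critical value z_{0.025} = 1.960.
Revised power = Φ(δ − 1.960) + Φ(−δ − 1.960) = Φ(-0.902) + Φ(-3.018) = 0.1836 + 0.0013 = 0.1849.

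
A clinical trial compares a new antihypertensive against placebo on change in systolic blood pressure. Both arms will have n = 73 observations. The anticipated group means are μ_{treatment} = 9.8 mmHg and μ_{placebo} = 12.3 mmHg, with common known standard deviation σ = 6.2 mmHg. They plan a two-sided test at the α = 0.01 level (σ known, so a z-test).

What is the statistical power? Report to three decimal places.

Standardized effect: d = |μ_{treatment} − μ_{placebo}| / σ = |9.8 − 12.3| / 6.2 = 0.4032
Noncentrality parameter: δ = d·√(n/2) = 0.4032 × √(73/2) = 2.4361
Two-sided α = 0.01 → critical value z_{0.005} = 2.576.
Power = Φ(δ − 2.576) + Φ(−δ − 2.576) = Φ(-0.140) + Φ(-5.012) = 0.4444 + 0.0000 = 0.4444.

Power ≈ 0.444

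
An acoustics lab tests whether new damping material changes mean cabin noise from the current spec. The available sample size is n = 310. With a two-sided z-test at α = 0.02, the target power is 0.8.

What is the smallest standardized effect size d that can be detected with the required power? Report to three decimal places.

Required noncentrality: δ = z_{0.01} + z_{0.20} = 2.326 + 0.842 = 3.168.
(Lower-tail contribution to power is negligible for δ > 0.)
δ = d·√n ⇒ d = δ/√n = 3.168/√310 = 0.1799.

d ≈ 0.180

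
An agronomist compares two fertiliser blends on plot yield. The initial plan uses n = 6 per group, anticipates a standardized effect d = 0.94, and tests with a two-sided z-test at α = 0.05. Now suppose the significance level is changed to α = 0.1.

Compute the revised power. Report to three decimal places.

Power ≈ 0.494

δ = d·√(n/2) = 0.94 × √(6/2) = 1.6281 (unchanged). New critical value: z_{0.05} = 1.645.
Revised power = Φ(δ − 1.645) + Φ(−δ − 1.645) = Φ(-0.017) + Φ(-3.273) = 0.4933 + 0.0005 = 0.4939.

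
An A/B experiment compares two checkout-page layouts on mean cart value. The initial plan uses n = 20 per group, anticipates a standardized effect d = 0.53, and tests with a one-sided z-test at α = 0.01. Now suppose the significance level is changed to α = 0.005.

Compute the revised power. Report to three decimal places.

Power ≈ 0.184

δ = d·√(n/2) = 0.53 × √(20/2) = 1.6760 (unchanged). New critical value: z_{0.005} = 2.576.
Revised power = Φ(δ − 2.576) = Φ(-0.900) = 0.1841.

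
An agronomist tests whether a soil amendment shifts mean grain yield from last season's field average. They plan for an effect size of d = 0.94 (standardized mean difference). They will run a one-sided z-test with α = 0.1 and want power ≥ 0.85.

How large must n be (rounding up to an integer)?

n = 7

Set Φ(δ − 1.282) = 0.85; then δ − 1.282 = Φ⁻¹(0.85) = 1.036, giving δ = 2.318.
δ = d·√n ⇒ n = (δ/d)² = (2.318 / 0.94)² = 6.08.
Rounding up, n = 7.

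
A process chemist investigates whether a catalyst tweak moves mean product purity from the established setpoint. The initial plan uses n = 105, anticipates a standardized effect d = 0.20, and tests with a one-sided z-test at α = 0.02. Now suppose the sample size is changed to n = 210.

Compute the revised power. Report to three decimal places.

Power ≈ 0.801

With n = 210: δ = d·√n = 0.20 × √210 = 2.8983. Critical value z_{0.02} = 2.054.
Revised power = Φ(δ − 2.054) = Φ(0.845) = 0.8008.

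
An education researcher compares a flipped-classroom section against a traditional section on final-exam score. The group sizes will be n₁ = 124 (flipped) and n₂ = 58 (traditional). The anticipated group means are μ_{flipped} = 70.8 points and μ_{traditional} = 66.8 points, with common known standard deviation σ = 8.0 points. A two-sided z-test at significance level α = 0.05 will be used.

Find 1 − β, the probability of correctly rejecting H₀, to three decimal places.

Standardized effect: d = |μ_{flipped} − μ_{traditional}| / σ = |70.8 − 66.8| / 8.0 = 0.5000
Noncentrality parameter: δ = d / √(1/n₁ + 1/n₂) = 0.5000 / √(1/124 + 1/58) = 3.1431
Two-sided α = 0.05 → critical value z_{0.025} = 1.960.
Power = Φ(δ − 1.960) + Φ(−δ − 1.960) = Φ(1.183) + Φ(-5.103) = 0.8816 + 0.0000 = 0.8816.

Power ≈ 0.882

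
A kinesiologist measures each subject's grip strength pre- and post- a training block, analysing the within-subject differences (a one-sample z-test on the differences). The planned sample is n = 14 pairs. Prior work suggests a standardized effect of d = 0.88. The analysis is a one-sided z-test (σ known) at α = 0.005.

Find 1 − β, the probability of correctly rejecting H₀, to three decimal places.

Noncentrality parameter: δ = d·√n = 0.88 × √14 = 3.2927
Critical value for a one-sided test at α = 0.005: z_α = 2.576.
Power = P(Z > 2.576 − δ) = Φ(0.717) = 0.7633.

Power ≈ 0.763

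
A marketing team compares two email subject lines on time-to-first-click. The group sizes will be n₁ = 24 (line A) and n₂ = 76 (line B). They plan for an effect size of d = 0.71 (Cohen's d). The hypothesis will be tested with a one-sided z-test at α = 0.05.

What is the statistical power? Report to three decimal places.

Noncentrality parameter: δ = d / √(1/n₁ + 1/n₂) = 0.71 / √(1/24 + 1/76) = 3.0323
One-sided α = 0.05 → critical value z_{0.05} = 1.645.
Power = P(Z > 1.645 − δ) = Φ(1.387) = 0.9173.

Power ≈ 0.917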